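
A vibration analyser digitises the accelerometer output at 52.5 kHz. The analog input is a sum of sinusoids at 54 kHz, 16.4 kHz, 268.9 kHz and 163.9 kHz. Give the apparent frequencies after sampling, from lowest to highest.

fs/2 = 26.25 kHz.
54 kHz mod fs = 1.5 kHz.
1.5 kHz ≤ fs/2 = 26.25 kHz, appears at 1.5 kHz.
16.4 kHz ≤ fs/2 = 26.25 kHz, passes unchanged.
268.9 kHz mod fs = 6.4 kHz.
6.4 kHz ≤ fs/2 = 26.25 kHz, appears at 6.4 kHz.
163.9 kHz mod fs = 6.4 kHz.
6.4 kHz ≤ fs/2 = 26.25 kHz, appears at 6.4 kHz.
Distinct values: {1.5 kHz, 6.4 kHz, 16.4 kHz}.

1.5 kHz, 6.4 kHz, 16.4 kHz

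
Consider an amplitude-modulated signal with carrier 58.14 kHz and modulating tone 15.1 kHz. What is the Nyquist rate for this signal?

146.48 kHz

AM sidebands sit at fc ± fm = 43.04 kHz and 73.24 kHz.
Highest-frequency component: 73.24 kHz.
Nyquist rate = 2 × 73.24 kHz = 146.48 kHz.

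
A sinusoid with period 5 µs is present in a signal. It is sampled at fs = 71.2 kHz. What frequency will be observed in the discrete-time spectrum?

13.6 kHz

T = 5 µs → f = 1/T = 200 kHz.
200 kHz mod fs = 57.6 kHz.
57.6 kHz > fs/2 = 35.6 kHz, folds to fs − 57.6 kHz = 13.6 kHz.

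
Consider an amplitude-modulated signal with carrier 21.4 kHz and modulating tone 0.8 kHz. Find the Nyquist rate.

44.4 kHz

AM sidebands sit at fc ± fm = 20.6 kHz and 22.2 kHz.
Highest-frequency component: 22.2 kHz.
Nyquist rate = 2 × 22.2 kHz = 44.4 kHz.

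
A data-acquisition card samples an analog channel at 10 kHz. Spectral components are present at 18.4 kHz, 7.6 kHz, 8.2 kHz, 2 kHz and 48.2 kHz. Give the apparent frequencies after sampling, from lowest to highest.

1.6 kHz, 1.8 kHz, 2 kHz, 2.4 kHz

fs/2 = 5 kHz.
18.4 kHz mod fs = 8.4 kHz.
8.4 kHz > fs/2 = 5 kHz, folds to fs − 8.4 kHz = 1.6 kHz.
7.6 kHz > fs/2 = 5 kHz, folds to fs − 7.6 kHz = 2.4 kHz.
8.2 kHz > fs/2 = 5 kHz, folds to fs − 8.2 kHz = 1.8 kHz.
2 kHz ≤ fs/2 = 5 kHz, passes unchanged.
48.2 kHz mod fs = 8.2 kHz.
8.2 kHz > fs/2 = 5 kHz, folds to fs − 8.2 kHz = 1.8 kHz.
Distinct values: {1.6 kHz, 1.8 kHz, 2 kHz, 2.4 kHz}.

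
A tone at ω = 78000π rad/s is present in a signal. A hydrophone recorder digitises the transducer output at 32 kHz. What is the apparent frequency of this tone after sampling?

ω = 78000π rad/s → f = ω/(2π) = 39000 Hz = 39 kHz.
39 kHz mod fs = 7 kHz.
7 kHz ≤ fs/2 = 16 kHz, appears at 7 kHz.

7 kHz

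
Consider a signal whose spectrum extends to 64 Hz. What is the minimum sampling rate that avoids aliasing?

Nyquist rate = 2 × 64 Hz = 128 Hz.

128 Hz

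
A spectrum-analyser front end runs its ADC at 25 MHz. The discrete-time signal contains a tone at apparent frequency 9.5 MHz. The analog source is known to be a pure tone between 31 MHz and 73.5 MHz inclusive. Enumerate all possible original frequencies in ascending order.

34.5 MHz, 40.5 MHz, 59.5 MHz, 65.5 MHz

Frequencies that alias to 9.5 MHz are k·fs ± 9.5 MHz for integer k ≥ 0.
k=0: 9.5 MHz.
k=1: 15.5 MHz, 34.5 MHz.
k=2: 40.5 MHz, 59.5 MHz.
k=3: 65.5 MHz, 84.5 MHz.
k=4: 90.5 MHz, 109.5 MHz.
Within [31 MHz, 73.5 MHz]: 34.5 MHz, 40.5 MHz, 59.5 MHz, 65.5 MHz.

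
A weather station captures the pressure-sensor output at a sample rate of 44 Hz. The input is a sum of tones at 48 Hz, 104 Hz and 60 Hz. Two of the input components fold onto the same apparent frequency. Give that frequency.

16 Hz

fs/2 = 22 Hz.
48 Hz mod fs = 4 Hz.
4 Hz ≤ fs/2 = 22 Hz, appears at 4 Hz.
104 Hz mod fs = 16 Hz.
16 Hz ≤ fs/2 = 22 Hz, appears at 16 Hz.
60 Hz mod fs = 16 Hz.
16 Hz ≤ fs/2 = 22 Hz, appears at 16 Hz.
60 Hz and 104 Hz both map to 16 Hz.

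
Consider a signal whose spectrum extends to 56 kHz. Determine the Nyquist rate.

Nyquist rate = 2 × 56 kHz = 112 kHz.

112 kHz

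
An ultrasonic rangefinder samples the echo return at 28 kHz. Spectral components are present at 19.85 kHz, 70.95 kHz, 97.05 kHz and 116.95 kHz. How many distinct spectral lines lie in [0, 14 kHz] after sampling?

fs/2 = 14 kHz.
19.85 kHz > fs/2 = 14 kHz, folds to fs − 19.85 kHz = 8.15 kHz.
70.95 kHz mod fs = 14.95 kHz.
14.95 kHz > fs/2 = 14 kHz, folds to fs − 14.95 kHz = 13.05 kHz.
97.05 kHz mod fs = 13.05 kHz.
13.05 kHz ≤ fs/2 = 14 kHz, appears at 13.05 kHz.
116.95 kHz mod fs = 4.95 kHz.
4.95 kHz ≤ fs/2 = 14 kHz, appears at 4.95 kHz.
Distinct values: {4.95 kHz, 8.15 kHz, 13.05 kHz} → 3.

3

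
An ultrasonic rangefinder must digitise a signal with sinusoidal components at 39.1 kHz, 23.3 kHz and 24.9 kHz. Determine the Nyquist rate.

78.2 kHz

Highest-frequency component: 39.1 kHz.
Nyquist rate = 2 × 39.1 kHz = 78.2 kHz.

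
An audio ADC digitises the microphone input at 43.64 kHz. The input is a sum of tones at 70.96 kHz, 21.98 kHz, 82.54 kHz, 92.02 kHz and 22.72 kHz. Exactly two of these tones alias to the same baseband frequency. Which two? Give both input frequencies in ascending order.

fs/2 = 21.82 kHz.
70.96 kHz mod fs = 27.32 kHz.
27.32 kHz > fs/2 = 21.82 kHz, folds to fs − 27.32 kHz = 16.32 kHz.
21.98 kHz > fs/2 = 21.82 kHz, folds to fs − 21.98 kHz = 21.66 kHz.
82.54 kHz mod fs = 38.9 kHz.
38.9 kHz > fs/2 = 21.82 kHz, folds to fs − 38.9 kHz = 4.74 kHz.
92.02 kHz mod fs = 4.74 kHz.
4.74 kHz ≤ fs/2 = 21.82 kHz, appears at 4.74 kHz.
22.72 kHz > fs/2 = 21.82 kHz, folds to fs − 22.72 kHz = 20.92 kHz.
82.54 kHz and 92.02 kHz both map to 4.74 kHz.

82.54 kHz, 92.02 kHz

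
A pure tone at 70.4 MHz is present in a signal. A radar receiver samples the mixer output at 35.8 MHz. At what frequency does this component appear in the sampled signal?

70.4 MHz mod fs = 34.6 MHz.
34.6 MHz > fs/2 = 17.9 MHz, folds to fs − 34.6 MHz = 1.2 MHz.

1.2 MHz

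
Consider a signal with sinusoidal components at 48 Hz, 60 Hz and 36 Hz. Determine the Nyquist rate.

Highest-frequency component: 60 Hz.
Nyquist rate = 2 × 60 Hz = 120 Hz.

120 Hz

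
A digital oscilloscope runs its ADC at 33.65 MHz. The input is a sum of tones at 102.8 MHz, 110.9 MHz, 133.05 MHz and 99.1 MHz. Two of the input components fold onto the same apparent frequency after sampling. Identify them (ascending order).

fs/2 = 16.825 MHz.
102.8 MHz mod fs = 1.85 MHz.
1.85 MHz ≤ fs/2 = 16.825 MHz, appears at 1.85 MHz.
110.9 MHz mod fs = 9.95 MHz.
9.95 MHz ≤ fs/2 = 16.825 MHz, appears at 9.95 MHz.
133.05 MHz mod fs = 32.1 MHz.
32.1 MHz > fs/2 = 16.825 MHz, folds to fs − 32.1 MHz = 1.55 MHz.
99.1 MHz mod fs = 31.8 MHz.
31.8 MHz > fs/2 = 16.825 MHz, folds to fs − 31.8 MHz = 1.85 MHz.
99.1 MHz and 102.8 MHz both map to 1.85 MHz.

99.1 MHz, 102.8 MHz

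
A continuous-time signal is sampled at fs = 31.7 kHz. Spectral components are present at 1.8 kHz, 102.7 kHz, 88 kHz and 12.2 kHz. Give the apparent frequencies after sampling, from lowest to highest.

fs/2 = 15.85 kHz.
1.8 kHz ≤ fs/2 = 15.85 kHz, passes unchanged.
102.7 kHz mod fs = 7.6 kHz.
7.6 kHz ≤ fs/2 = 15.85 kHz, appears at 7.6 kHz.
88 kHz mod fs = 24.6 kHz.
24.6 kHz > fs/2 = 15.85 kHz, folds to fs − 24.6 kHz = 7.1 kHz.
12.2 kHz ≤ fs/2 = 15.85 kHz, passes unchanged.
Distinct values: {1.8 kHz, 7.1 kHz, 7.6 kHz, 12.2 kHz}.

1.8 kHz, 7.1 kHz, 7.6 kHz, 12.2 kHz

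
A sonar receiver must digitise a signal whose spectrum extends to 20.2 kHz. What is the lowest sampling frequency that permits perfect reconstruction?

40.4 kHz

Nyquist rate = 2 × 20.2 kHz = 40.4 kHz.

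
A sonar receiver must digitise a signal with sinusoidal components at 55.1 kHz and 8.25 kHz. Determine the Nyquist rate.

110.2 kHz

Highest-frequency component: 55.1 kHz.
Nyquist rate = 2 × 55.1 kHz = 110.2 kHz.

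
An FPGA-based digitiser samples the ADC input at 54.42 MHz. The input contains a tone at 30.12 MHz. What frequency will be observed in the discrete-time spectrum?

24.3 MHz

30.12 MHz > fs/2 = 27.21 MHz, folds to fs − 30.12 MHz = 24.3 MHz.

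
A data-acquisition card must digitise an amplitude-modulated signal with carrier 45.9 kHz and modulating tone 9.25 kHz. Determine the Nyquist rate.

AM sidebands sit at fc ± fm = 36.65 kHz and 55.15 kHz.
Highest-frequency component: 55.15 kHz.
Nyquist rate = 2 × 55.15 kHz = 110.3 kHz.

110.3 kHz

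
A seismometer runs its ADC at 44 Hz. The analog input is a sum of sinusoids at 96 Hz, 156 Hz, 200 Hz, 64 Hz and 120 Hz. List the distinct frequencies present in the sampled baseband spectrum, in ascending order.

fs/2 = 22 Hz.
96 Hz mod fs = 8 Hz.
8 Hz ≤ fs/2 = 22 Hz, appears at 8 Hz.
156 Hz mod fs = 24 Hz.
24 Hz > fs/2 = 22 Hz, folds to fs − 24 Hz = 20 Hz.
200 Hz mod fs = 24 Hz.
24 Hz > fs/2 = 22 Hz, folds to fs − 24 Hz = 20 Hz.
64 Hz mod fs = 20 Hz.
20 Hz ≤ fs/2 = 22 Hz, appears at 20 Hz.
120 Hz mod fs = 32 Hz.
32 Hz > fs/2 = 22 Hz, folds to fs − 32 Hz = 12 Hz.
Distinct values: {8 Hz, 12 Hz, 20 Hz}.

8 Hz, 12 Hz, 20 Hz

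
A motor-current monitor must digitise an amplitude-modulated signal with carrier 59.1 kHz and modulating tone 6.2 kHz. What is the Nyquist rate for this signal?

130.6 kHz

AM sidebands sit at fc ± fm = 52.9 kHz and 65.3 kHz.
Highest-frequency component: 65.3 kHz.
Nyquist rate = 2 × 65.3 kHz = 130.6 kHz.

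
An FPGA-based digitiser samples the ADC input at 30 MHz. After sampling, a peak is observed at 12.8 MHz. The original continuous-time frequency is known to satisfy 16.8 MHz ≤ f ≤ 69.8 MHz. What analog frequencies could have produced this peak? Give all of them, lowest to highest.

Frequencies that alias to 12.8 MHz are k·fs ± 12.8 MHz for integer k ≥ 0.
k=0: 12.8 MHz.
k=1: 17.2 MHz, 42.8 MHz.
k=2: 47.2 MHz, 72.8 MHz.
k=3: 77.2 MHz, 102.8 MHz.
Within [16.8 MHz, 69.8 MHz]: 17.2 MHz, 42.8 MHz, 47.2 MHz.

17.2 MHz, 42.8 MHz, 47.2 MHz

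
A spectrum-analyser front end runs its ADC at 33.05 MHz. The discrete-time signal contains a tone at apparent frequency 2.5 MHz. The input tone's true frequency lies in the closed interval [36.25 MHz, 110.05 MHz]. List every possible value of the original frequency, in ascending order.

63.6 MHz, 68.6 MHz, 96.65 MHz, 101.65 MHz

Frequencies that alias to 2.5 MHz are k·fs ± 2.5 MHz for integer k ≥ 0.
k=0: 2.5 MHz.
k=1: 30.55 MHz, 35.55 MHz.
k=2: 63.6 MHz, 68.6 MHz.
k=3: 96.65 MHz, 101.65 MHz.
k=4: 129.7 MHz, 134.7 MHz.
Within [36.25 MHz, 110.05 MHz]: 63.6 MHz, 68.6 MHz, 96.65 MHz, 101.65 MHz.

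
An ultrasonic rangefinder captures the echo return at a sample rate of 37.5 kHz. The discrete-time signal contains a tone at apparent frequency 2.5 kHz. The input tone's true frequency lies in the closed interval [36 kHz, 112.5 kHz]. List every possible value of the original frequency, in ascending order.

Frequencies that alias to 2.5 kHz are k·fs ± 2.5 kHz for integer k ≥ 0.
k=0: 2.5 kHz.
k=1: 35 kHz, 40 kHz.
k=2: 72.5 kHz, 77.5 kHz.
k=3: 110 kHz, 115 kHz.
k=4: 147.5 kHz, 152.5 kHz.
Within [36 kHz, 112.5 kHz]: 40 kHz, 72.5 kHz, 77.5 kHz, 110 kHz.

40 kHz, 72.5 kHz, 77.5 kHz, 110 kHz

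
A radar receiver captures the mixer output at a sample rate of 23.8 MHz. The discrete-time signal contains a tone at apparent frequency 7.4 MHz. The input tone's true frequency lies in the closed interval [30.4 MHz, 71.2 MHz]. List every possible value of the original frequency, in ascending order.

31.2 MHz, 40.2 MHz, 55 MHz, 64 MHz

Frequencies that alias to 7.4 MHz are k·fs ± 7.4 MHz for integer k ≥ 0.
k=0: 7.4 MHz.
k=1: 16.4 MHz, 31.2 MHz.
k=2: 40.2 MHz, 55 MHz.
k=3: 64 MHz, 78.8 MHz.
k=4: 87.8 MHz, 102.6 MHz.
Within [30.4 MHz, 71.2 MHz]: 31.2 MHz, 40.2 MHz, 55 MHz, 64 MHz.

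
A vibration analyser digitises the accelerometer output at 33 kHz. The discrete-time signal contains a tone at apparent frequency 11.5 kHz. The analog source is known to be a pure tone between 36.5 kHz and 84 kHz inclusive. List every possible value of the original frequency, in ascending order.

Frequencies that alias to 11.5 kHz are k·fs ± 11.5 kHz for integer k ≥ 0.
k=0: 11.5 kHz.
k=1: 21.5 kHz, 44.5 kHz.
k=2: 54.5 kHz, 77.5 kHz.
k=3: 87.5 kHz, 110.5 kHz.
Within [36.5 kHz, 84 kHz]: 44.5 kHz, 54.5 kHz, 77.5 kHz.

44.5 kHz, 54.5 kHz, 77.5 kHz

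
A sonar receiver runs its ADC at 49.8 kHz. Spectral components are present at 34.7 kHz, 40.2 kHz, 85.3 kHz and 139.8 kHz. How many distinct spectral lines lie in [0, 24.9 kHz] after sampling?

fs/2 = 24.9 kHz.
34.7 kHz > fs/2 = 24.9 kHz, folds to fs − 34.7 kHz = 15.1 kHz.
40.2 kHz > fs/2 = 24.9 kHz, folds to fs − 40.2 kHz = 9.6 kHz.
85.3 kHz mod fs = 35.5 kHz.
35.5 kHz > fs/2 = 24.9 kHz, folds to fs − 35.5 kHz = 14.3 kHz.
139.8 kHz mod fs = 40.2 kHz.
40.2 kHz > fs/2 = 24.9 kHz, folds to fs − 40.2 kHz = 9.6 kHz.
Distinct values: {9.6 kHz, 14.3 kHz, 15.1 kHz} → 3.

3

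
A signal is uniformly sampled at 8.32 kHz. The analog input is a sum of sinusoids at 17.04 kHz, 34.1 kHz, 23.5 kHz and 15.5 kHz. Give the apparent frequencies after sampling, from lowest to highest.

fs/2 = 4.16 kHz.
17.04 kHz mod fs = 0.4 kHz.
0.4 kHz ≤ fs/2 = 4.16 kHz, appears at 0.4 kHz.
34.1 kHz mod fs = 0.82 kHz.
0.82 kHz ≤ fs/2 = 4.16 kHz, appears at 0.82 kHz.
23.5 kHz mod fs = 6.86 kHz.
6.86 kHz > fs/2 = 4.16 kHz, folds to fs − 6.86 kHz = 1.46 kHz.
15.5 kHz mod fs = 7.18 kHz.
7.18 kHz > fs/2 = 4.16 kHz, folds to fs − 7.18 kHz = 1.14 kHz.
Distinct values: {0.4 kHz, 0.82 kHz, 1.14 kHz, 1.46 kHz}.

0.4 kHz, 0.82 kHz, 1.14 kHz, 1.46 kHz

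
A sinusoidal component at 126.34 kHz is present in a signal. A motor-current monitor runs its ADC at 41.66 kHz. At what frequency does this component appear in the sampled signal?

126.34 kHz mod fs = 1.36 kHz.
1.36 kHz ≤ fs/2 = 20.83 kHz, appears at 1.36 kHz.

1.36 kHz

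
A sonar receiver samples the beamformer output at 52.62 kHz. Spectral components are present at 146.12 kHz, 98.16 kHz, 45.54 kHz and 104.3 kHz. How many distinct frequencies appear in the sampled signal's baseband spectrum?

3

fs/2 = 26.31 kHz.
146.12 kHz mod fs = 40.88 kHz.
40.88 kHz > fs/2 = 26.31 kHz, folds to fs − 40.88 kHz = 11.74 kHz.
98.16 kHz mod fs = 45.54 kHz.
45.54 kHz > fs/2 = 26.31 kHz, folds to fs − 45.54 kHz = 7.08 kHz.
45.54 kHz > fs/2 = 26.31 kHz, folds to fs − 45.54 kHz = 7.08 kHz.
104.3 kHz mod fs = 51.68 kHz.
51.68 kHz > fs/2 = 26.31 kHz, folds to fs − 51.68 kHz = 0.94 kHz.
Distinct values: {0.94 kHz, 7.08 kHz, 11.74 kHz} → 3.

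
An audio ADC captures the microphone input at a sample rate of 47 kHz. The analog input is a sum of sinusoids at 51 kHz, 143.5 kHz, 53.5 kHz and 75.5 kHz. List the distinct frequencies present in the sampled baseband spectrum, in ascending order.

2.5 kHz, 4 kHz, 6.5 kHz, 18.5 kHz

fs/2 = 23.5 kHz.
51 kHz mod fs = 4 kHz.
4 kHz ≤ fs/2 = 23.5 kHz, appears at 4 kHz.
143.5 kHz mod fs = 2.5 kHz.
2.5 kHz ≤ fs/2 = 23.5 kHz, appears at 2.5 kHz.
53.5 kHz mod fs = 6.5 kHz.
6.5 kHz ≤ fs/2 = 23.5 kHz, appears at 6.5 kHz.
75.5 kHz mod fs = 28.5 kHz.
28.5 kHz > fs/2 = 23.5 kHz, folds to fs − 28.5 kHz = 18.5 kHz.
Distinct values: {2.5 kHz, 4 kHz, 6.5 kHz, 18.5 kHz}.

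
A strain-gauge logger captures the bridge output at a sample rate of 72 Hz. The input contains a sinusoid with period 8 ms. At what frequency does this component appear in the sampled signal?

19 Hz

T = 8 ms → f = 1/T = 125 Hz.
125 Hz mod fs = 53 Hz.
53 Hz > fs/2 = 36 Hz, folds to fs − 53 Hz = 19 Hz.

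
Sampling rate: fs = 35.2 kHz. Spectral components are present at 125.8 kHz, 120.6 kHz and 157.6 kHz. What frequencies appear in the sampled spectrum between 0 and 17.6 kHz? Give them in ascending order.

15 kHz, 16.8 kHz

fs/2 = 17.6 kHz.
125.8 kHz mod fs = 20.2 kHz.
20.2 kHz > fs/2 = 17.6 kHz, folds to fs − 20.2 kHz = 15 kHz.
120.6 kHz mod fs = 15 kHz.
15 kHz ≤ fs/2 = 17.6 kHz, appears at 15 kHz.
157.6 kHz mod fs = 16.8 kHz.
16.8 kHz ≤ fs/2 = 17.6 kHz, appears at 16.8 kHz.
Distinct values: {15 kHz, 16.8 kHz}.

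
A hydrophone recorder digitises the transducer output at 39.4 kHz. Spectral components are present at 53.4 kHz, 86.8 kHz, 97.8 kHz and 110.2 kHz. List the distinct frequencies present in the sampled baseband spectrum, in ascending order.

8 kHz, 14 kHz, 19 kHz

fs/2 = 19.7 kHz.
53.4 kHz mod fs = 14 kHz.
14 kHz ≤ fs/2 = 19.7 kHz, appears at 14 kHz.
86.8 kHz mod fs = 8 kHz.
8 kHz ≤ fs/2 = 19.7 kHz, appears at 8 kHz.
97.8 kHz mod fs = 19 kHz.
19 kHz ≤ fs/2 = 19.7 kHz, appears at 19 kHz.
110.2 kHz mod fs = 31.4 kHz.
31.4 kHz > fs/2 = 19.7 kHz, folds to fs − 31.4 kHz = 8 kHz.
Distinct values: {8 kHz, 14 kHz, 19 kHz}.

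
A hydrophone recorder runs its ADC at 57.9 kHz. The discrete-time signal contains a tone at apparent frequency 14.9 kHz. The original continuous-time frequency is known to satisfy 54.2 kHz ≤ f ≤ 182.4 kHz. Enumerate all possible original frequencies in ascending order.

72.8 kHz, 100.9 kHz, 130.7 kHz, 158.8 kHz

Frequencies that alias to 14.9 kHz are k·fs ± 14.9 kHz for integer k ≥ 0.
k=0: 14.9 kHz.
k=1: 43 kHz, 72.8 kHz.
k=2: 100.9 kHz, 130.7 kHz.
k=3: 158.8 kHz, 188.6 kHz.
k=4: 216.7 kHz, 246.5 kHz.
Within [54.2 kHz, 182.4 kHz]: 72.8 kHz, 100.9 kHz, 130.7 kHz, 158.8 kHz.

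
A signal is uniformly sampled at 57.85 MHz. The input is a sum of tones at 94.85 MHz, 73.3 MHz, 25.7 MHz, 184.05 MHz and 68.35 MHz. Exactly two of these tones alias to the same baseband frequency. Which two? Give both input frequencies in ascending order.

fs/2 = 28.925 MHz.
94.85 MHz mod fs = 37 MHz.
37 MHz > fs/2 = 28.925 MHz, folds to fs − 37 MHz = 20.85 MHz.
73.3 MHz mod fs = 15.45 MHz.
15.45 MHz ≤ fs/2 = 28.925 MHz, appears at 15.45 MHz.
25.7 MHz ≤ fs/2 = 28.925 MHz, passes unchanged.
184.05 MHz mod fs = 10.5 MHz.
10.5 MHz ≤ fs/2 = 28.925 MHz, appears at 10.5 MHz.
68.35 MHz mod fs = 10.5 MHz.
10.5 MHz ≤ fs/2 = 28.925 MHz, appears at 10.5 MHz.
68.35 MHz and 184.05 MHz both map to 10.5 MHz.

68.35 MHz, 184.05 MHz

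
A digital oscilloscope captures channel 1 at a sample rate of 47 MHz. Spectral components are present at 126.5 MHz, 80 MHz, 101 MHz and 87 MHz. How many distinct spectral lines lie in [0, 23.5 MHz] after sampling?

fs/2 = 23.5 MHz.
126.5 MHz mod fs = 32.5 MHz.
32.5 MHz > fs/2 = 23.5 MHz, folds to fs − 32.5 MHz = 14.5 MHz.
80 MHz mod fs = 33 MHz.
33 MHz > fs/2 = 23.5 MHz, folds to fs − 33 MHz = 14 MHz.
101 MHz mod fs = 7 MHz.
7 MHz ≤ fs/2 = 23.5 MHz, appears at 7 MHz.
87 MHz mod fs = 40 MHz.
40 MHz > fs/2 = 23.5 MHz, folds to fs − 40 MHz = 7 MHz.
Distinct values: {7 MHz, 14 MHz, 14.5 MHz} → 3.

3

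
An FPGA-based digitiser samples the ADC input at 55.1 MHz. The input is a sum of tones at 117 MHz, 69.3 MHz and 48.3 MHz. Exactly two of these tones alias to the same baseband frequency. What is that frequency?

fs/2 = 27.55 MHz.
117 MHz mod fs = 6.8 MHz.
6.8 MHz ≤ fs/2 = 27.55 MHz, appears at 6.8 MHz.
69.3 MHz mod fs = 14.2 MHz.
14.2 MHz ≤ fs/2 = 27.55 MHz, appears at 14.2 MHz.
48.3 MHz > fs/2 = 27.55 MHz, folds to fs − 48.3 MHz = 6.8 MHz.
48.3 MHz and 117 MHz both map to 6.8 MHz.

6.8 MHz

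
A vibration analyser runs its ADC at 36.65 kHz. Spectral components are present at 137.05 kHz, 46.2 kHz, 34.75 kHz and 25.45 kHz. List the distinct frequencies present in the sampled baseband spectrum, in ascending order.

1.9 kHz, 9.55 kHz, 11.2 kHz

fs/2 = 18.325 kHz.
137.05 kHz mod fs = 27.1 kHz.
27.1 kHz > fs/2 = 18.325 kHz, folds to fs − 27.1 kHz = 9.55 kHz.
46.2 kHz mod fs = 9.55 kHz.
9.55 kHz ≤ fs/2 = 18.325 kHz, appears at 9.55 kHz.
34.75 kHz > fs/2 = 18.325 kHz, folds to fs − 34.75 kHz = 1.9 kHz.
25.45 kHz > fs/2 = 18.325 kHz, folds to fs − 25.45 kHz = 11.2 kHz.
Distinct values: {1.9 kHz, 9.55 kHz, 11.2 kHz}.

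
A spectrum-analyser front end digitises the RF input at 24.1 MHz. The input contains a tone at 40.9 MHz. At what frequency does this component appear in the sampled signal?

40.9 MHz mod fs = 16.8 MHz.
16.8 MHz > fs/2 = 12.05 MHz, folds to fs − 16.8 MHz = 7.3 MHz.

7.3 MHz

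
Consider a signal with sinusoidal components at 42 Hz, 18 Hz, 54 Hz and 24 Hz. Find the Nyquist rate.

Highest-frequency component: 54 Hz.
Nyquist rate = 2 × 54 Hz = 108 Hz.

108 Hz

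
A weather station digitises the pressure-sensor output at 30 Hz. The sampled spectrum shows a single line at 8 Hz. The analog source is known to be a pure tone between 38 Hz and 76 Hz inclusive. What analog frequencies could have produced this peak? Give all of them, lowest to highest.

38 Hz, 52 Hz, 68 Hz

Frequencies that alias to 8 Hz are k·fs ± 8 Hz for integer k ≥ 0.
k=0: 8 Hz.
k=1: 22 Hz, 38 Hz.
k=2: 52 Hz, 68 Hz.
k=3: 82 Hz, 98 Hz.
Within [38 Hz, 76 Hz]: 38 Hz, 52 Hz, 68 Hz.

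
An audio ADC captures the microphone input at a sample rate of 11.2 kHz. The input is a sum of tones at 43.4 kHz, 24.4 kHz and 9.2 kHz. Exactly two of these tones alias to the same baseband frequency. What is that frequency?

fs/2 = 5.6 kHz.
43.4 kHz mod fs = 9.8 kHz.
9.8 kHz > fs/2 = 5.6 kHz, folds to fs − 9.8 kHz = 1.4 kHz.
24.4 kHz mod fs = 2 kHz.
2 kHz ≤ fs/2 = 5.6 kHz, appears at 2 kHz.
9.2 kHz > fs/2 = 5.6 kHz, folds to fs − 9.2 kHz = 2 kHz.
9.2 kHz and 24.4 kHz both map to 2 kHz.

2 kHz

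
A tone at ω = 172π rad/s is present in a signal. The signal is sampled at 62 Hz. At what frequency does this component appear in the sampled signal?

24 Hz

ω = 172π rad/s → f = ω/(2π) = 86 Hz.
86 Hz mod fs = 24 Hz.
24 Hz ≤ fs/2 = 31 Hz, appears at 24 Hz.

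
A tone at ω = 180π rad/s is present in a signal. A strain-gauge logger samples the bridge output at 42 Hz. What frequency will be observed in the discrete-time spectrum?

ω = 180π rad/s → f = ω/(2π) = 90 Hz.
90 Hz mod fs = 6 Hz.
6 Hz ≤ fs/2 = 21 Hz, appears at 6 Hz.

6 Hz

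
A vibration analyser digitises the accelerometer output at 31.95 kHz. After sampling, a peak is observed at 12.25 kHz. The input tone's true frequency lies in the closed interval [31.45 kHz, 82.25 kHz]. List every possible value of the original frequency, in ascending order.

Frequencies that alias to 12.25 kHz are k·fs ± 12.25 kHz for integer k ≥ 0.
k=0: 12.25 kHz.
k=1: 19.7 kHz, 44.2 kHz.
k=2: 51.65 kHz, 76.15 kHz.
k=3: 83.6 kHz, 108.1 kHz.
Within [31.45 kHz, 82.25 kHz]: 44.2 kHz, 51.65 kHz, 76.15 kHz.

44.2 kHz, 51.65 kHz, 76.15 kHz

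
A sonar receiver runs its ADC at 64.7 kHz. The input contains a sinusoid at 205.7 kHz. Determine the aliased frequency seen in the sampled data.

11.6 kHz

205.7 kHz mod fs = 11.6 kHz.
11.6 kHz ≤ fs/2 = 32.35 kHz, appears at 11.6 kHz.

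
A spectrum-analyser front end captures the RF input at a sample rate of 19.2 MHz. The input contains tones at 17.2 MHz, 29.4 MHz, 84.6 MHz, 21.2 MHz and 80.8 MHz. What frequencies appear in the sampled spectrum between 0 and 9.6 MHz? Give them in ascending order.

fs/2 = 9.6 MHz.
17.2 MHz > fs/2 = 9.6 MHz, folds to fs − 17.2 MHz = 2 MHz.
29.4 MHz mod fs = 10.2 MHz.
10.2 MHz > fs/2 = 9.6 MHz, folds to fs − 10.2 MHz = 9 MHz.
84.6 MHz mod fs = 7.8 MHz.
7.8 MHz ≤ fs/2 = 9.6 MHz, appears at 7.8 MHz.
21.2 MHz mod fs = 2 MHz.
2 MHz ≤ fs/2 = 9.6 MHz, appears at 2 MHz.
80.8 MHz mod fs = 4 MHz.
4 MHz ≤ fs/2 = 9.6 MHz, appears at 4 MHz.
Distinct values: {2 MHz, 4 MHz, 7.8 MHz, 9 MHz}.

2 MHz, 4 MHz, 7.8 MHz, 9 MHz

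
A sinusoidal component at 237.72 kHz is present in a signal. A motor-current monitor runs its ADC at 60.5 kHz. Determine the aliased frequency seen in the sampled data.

237.72 kHz mod fs = 56.22 kHz.
56.22 kHz > fs/2 = 30.25 kHz, folds to fs − 56.22 kHz = 4.28 kHz.

4.28 kHz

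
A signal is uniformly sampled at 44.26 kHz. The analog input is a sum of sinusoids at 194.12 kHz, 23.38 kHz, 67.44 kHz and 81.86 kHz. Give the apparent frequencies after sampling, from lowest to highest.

6.66 kHz, 17.08 kHz, 20.88 kHz, 21.08 kHz

fs/2 = 22.13 kHz.
194.12 kHz mod fs = 17.08 kHz.
17.08 kHz ≤ fs/2 = 22.13 kHz, appears at 17.08 kHz.
23.38 kHz > fs/2 = 22.13 kHz, folds to fs − 23.38 kHz = 20.88 kHz.
67.44 kHz mod fs = 23.18 kHz.
23.18 kHz > fs/2 = 22.13 kHz, folds to fs − 23.18 kHz = 21.08 kHz.
81.86 kHz mod fs = 37.6 kHz.
37.6 kHz > fs/2 = 22.13 kHz, folds to fs − 37.6 kHz = 6.66 kHz.
Distinct values: {6.66 kHz, 17.08 kHz, 20.88 kHz, 21.08 kHz}.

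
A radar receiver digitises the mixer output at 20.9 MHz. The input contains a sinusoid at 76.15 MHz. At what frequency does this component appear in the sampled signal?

7.45 MHz

76.15 MHz mod fs = 13.45 MHz.
13.45 MHz > fs/2 = 10.45 MHz, folds to fs − 13.45 MHz = 7.45 MHz.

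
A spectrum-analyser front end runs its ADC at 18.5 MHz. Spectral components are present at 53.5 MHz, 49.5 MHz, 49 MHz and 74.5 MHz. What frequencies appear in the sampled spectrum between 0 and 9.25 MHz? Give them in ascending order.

fs/2 = 9.25 MHz.
53.5 MHz mod fs = 16.5 MHz.
16.5 MHz > fs/2 = 9.25 MHz, folds to fs − 16.5 MHz = 2 MHz.
49.5 MHz mod fs = 12.5 MHz.
12.5 MHz > fs/2 = 9.25 MHz, folds to fs − 12.5 MHz = 6 MHz.
49 MHz mod fs = 12 MHz.
12 MHz > fs/2 = 9.25 MHz, folds to fs − 12 MHz = 6.5 MHz.
74.5 MHz mod fs = 0.5 MHz.
0.5 MHz ≤ fs/2 = 9.25 MHz, appears at 0.5 MHz.
Distinct values: {0.5 MHz, 2 MHz, 6 MHz, 6.5 MHz}.

0.5 MHz, 2 MHz, 6 MHz, 6.5 MHz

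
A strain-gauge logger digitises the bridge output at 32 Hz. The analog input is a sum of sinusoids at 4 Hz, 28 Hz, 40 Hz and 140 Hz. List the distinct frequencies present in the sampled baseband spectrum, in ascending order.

4 Hz, 8 Hz, 12 Hz

fs/2 = 16 Hz.
4 Hz ≤ fs/2 = 16 Hz, passes unchanged.
28 Hz > fs/2 = 16 Hz, folds to fs − 28 Hz = 4 Hz.
40 Hz mod fs = 8 Hz.
8 Hz ≤ fs/2 = 16 Hz, appears at 8 Hz.
140 Hz mod fs = 12 Hz.
12 Hz ≤ fs/2 = 16 Hz, appears at 12 Hz.
Distinct values: {4 Hz, 8 Hz, 12 Hz}.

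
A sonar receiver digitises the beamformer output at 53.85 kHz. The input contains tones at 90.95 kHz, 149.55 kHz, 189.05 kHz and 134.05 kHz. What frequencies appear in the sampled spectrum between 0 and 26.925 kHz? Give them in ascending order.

fs/2 = 26.925 kHz.
90.95 kHz mod fs = 37.1 kHz.
37.1 kHz > fs/2 = 26.925 kHz, folds to fs − 37.1 kHz = 16.75 kHz.
149.55 kHz mod fs = 41.85 kHz.
41.85 kHz > fs/2 = 26.925 kHz, folds to fs − 41.85 kHz = 12 kHz.
189.05 kHz mod fs = 27.5 kHz.
27.5 kHz > fs/2 = 26.925 kHz, folds to fs − 27.5 kHz = 26.35 kHz.
134.05 kHz mod fs = 26.35 kHz.
26.35 kHz ≤ fs/2 = 26.925 kHz, appears at 26.35 kHz.
Distinct values: {12 kHz, 16.75 kHz, 26.35 kHz}.

12 kHz, 16.75 kHz, 26.35 kHz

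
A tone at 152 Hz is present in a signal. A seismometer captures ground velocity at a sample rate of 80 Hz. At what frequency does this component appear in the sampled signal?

8 Hz

152 Hz mod fs = 72 Hz.
72 Hz > fs/2 = 40 Hz, folds to fs − 72 Hz = 8 Hz.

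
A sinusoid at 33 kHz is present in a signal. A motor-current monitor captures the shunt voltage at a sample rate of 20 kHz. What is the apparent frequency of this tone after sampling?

33 kHz mod fs = 13 kHz.
13 kHz > fs/2 = 10 kHz, folds to fs − 13 kHz = 7 kHz.

7 kHz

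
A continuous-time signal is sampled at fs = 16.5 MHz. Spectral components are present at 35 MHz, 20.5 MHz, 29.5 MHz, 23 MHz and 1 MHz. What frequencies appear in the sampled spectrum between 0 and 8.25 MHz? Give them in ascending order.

1 MHz, 2 MHz, 3.5 MHz, 4 MHz, 6.5 MHz

fs/2 = 8.25 MHz.
35 MHz mod fs = 2 MHz.
2 MHz ≤ fs/2 = 8.25 MHz, appears at 2 MHz.
20.5 MHz mod fs = 4 MHz.
4 MHz ≤ fs/2 = 8.25 MHz, appears at 4 MHz.
29.5 MHz mod fs = 13 MHz.
13 MHz > fs/2 = 8.25 MHz, folds to fs − 13 MHz = 3.5 MHz.
23 MHz mod fs = 6.5 MHz.
6.5 MHz ≤ fs/2 = 8.25 MHz, appears at 6.5 MHz.
1 MHz ≤ fs/2 = 8.25 MHz, passes unchanged.
Distinct values: {1 MHz, 2 MHz, 3.5 MHz, 4 MHz, 6.5 MHz}.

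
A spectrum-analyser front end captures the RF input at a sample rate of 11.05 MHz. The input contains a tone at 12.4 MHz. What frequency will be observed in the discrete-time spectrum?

12.4 MHz mod fs = 1.35 MHz.
1.35 MHz ≤ fs/2 = 5.525 MHz, appears at 1.35 MHz.

1.35 MHz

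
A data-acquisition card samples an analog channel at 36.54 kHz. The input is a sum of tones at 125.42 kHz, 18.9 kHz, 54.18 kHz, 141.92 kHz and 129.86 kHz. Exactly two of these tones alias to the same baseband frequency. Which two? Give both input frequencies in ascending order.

18.9 kHz, 54.18 kHz

fs/2 = 18.27 kHz.
125.42 kHz mod fs = 15.8 kHz.
15.8 kHz ≤ fs/2 = 18.27 kHz, appears at 15.8 kHz.
18.9 kHz > fs/2 = 18.27 kHz, folds to fs − 18.9 kHz = 17.64 kHz.
54.18 kHz mod fs = 17.64 kHz.
17.64 kHz ≤ fs/2 = 18.27 kHz, appears at 17.64 kHz.
141.92 kHz mod fs = 32.3 kHz.
32.3 kHz > fs/2 = 18.27 kHz, folds to fs − 32.3 kHz = 4.24 kHz.
129.86 kHz mod fs = 20.24 kHz.
20.24 kHz > fs/2 = 18.27 kHz, folds to fs − 20.24 kHz = 16.3 kHz.
18.9 kHz and 54.18 kHz both map to 17.64 kHz.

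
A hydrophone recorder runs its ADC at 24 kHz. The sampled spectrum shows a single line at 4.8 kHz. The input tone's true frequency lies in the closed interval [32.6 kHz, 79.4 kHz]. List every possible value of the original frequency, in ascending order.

43.2 kHz, 52.8 kHz, 67.2 kHz, 76.8 kHz

Frequencies that alias to 4.8 kHz are k·fs ± 4.8 kHz for integer k ≥ 0.
k=0: 4.8 kHz.
k=1: 19.2 kHz, 28.8 kHz.
k=2: 43.2 kHz, 52.8 kHz.
k=3: 67.2 kHz, 76.8 kHz.
k=4: 91.2 kHz, 100.8 kHz.
Within [32.6 kHz, 79.4 kHz]: 43.2 kHz, 52.8 kHz, 67.2 kHz, 76.8 kHz.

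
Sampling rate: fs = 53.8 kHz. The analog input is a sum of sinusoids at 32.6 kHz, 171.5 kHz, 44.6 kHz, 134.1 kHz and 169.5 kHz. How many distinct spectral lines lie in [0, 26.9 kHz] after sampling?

fs/2 = 26.9 kHz.
32.6 kHz > fs/2 = 26.9 kHz, folds to fs − 32.6 kHz = 21.2 kHz.
171.5 kHz mod fs = 10.1 kHz.
10.1 kHz ≤ fs/2 = 26.9 kHz, appears at 10.1 kHz.
44.6 kHz > fs/2 = 26.9 kHz, folds to fs − 44.6 kHz = 9.2 kHz.
134.1 kHz mod fs = 26.5 kHz.
26.5 kHz ≤ fs/2 = 26.9 kHz, appears at 26.5 kHz.
169.5 kHz mod fs = 8.1 kHz.
8.1 kHz ≤ fs/2 = 26.9 kHz, appears at 8.1 kHz.
Distinct values: {8.1 kHz, 9.2 kHz, 10.1 kHz, 21.2 kHz, 26.5 kHz} → 5.

5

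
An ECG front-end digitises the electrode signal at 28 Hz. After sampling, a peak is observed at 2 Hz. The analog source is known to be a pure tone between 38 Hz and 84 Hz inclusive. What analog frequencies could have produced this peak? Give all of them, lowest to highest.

54 Hz, 58 Hz, 82 Hz

Frequencies that alias to 2 Hz are k·fs ± 2 Hz for integer k ≥ 0.
k=0: 2 Hz.
k=1: 26 Hz, 30 Hz.
k=2: 54 Hz, 58 Hz.
k=3: 82 Hz, 86 Hz.
k=4: 110 Hz, 114 Hz.
Within [38 Hz, 84 Hz]: 54 Hz, 58 Hz, 82 Hz.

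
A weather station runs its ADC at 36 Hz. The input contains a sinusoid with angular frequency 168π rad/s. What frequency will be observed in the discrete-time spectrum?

ω = 168π rad/s → f = ω/(2π) = 84 Hz.
84 Hz mod fs = 12 Hz.
12 Hz ≤ fs/2 = 18 Hz, appears at 12 Hz.

12 Hz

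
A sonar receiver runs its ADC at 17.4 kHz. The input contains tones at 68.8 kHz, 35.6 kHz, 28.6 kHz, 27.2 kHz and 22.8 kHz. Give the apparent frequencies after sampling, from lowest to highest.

0.8 kHz, 5.4 kHz, 6.2 kHz, 7.6 kHz

fs/2 = 8.7 kHz.
68.8 kHz mod fs = 16.6 kHz.
16.6 kHz > fs/2 = 8.7 kHz, folds to fs − 16.6 kHz = 0.8 kHz.
35.6 kHz mod fs = 0.8 kHz.
0.8 kHz ≤ fs/2 = 8.7 kHz, appears at 0.8 kHz.
28.6 kHz mod fs = 11.2 kHz.
11.2 kHz > fs/2 = 8.7 kHz, folds to fs − 11.2 kHz = 6.2 kHz.
27.2 kHz mod fs = 9.8 kHz.
9.8 kHz > fs/2 = 8.7 kHz, folds to fs − 9.8 kHz = 7.6 kHz.
22.8 kHz mod fs = 5.4 kHz.
5.4 kHz ≤ fs/2 = 8.7 kHz, appears at 5.4 kHz.
Distinct values: {0.8 kHz, 5.4 kHz, 6.2 kHz, 7.6 kHz}.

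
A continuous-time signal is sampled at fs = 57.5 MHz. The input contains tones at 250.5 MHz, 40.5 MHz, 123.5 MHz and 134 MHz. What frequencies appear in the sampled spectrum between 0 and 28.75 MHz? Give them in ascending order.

8.5 MHz, 17 MHz, 19 MHz, 20.5 MHz

fs/2 = 28.75 MHz.
250.5 MHz mod fs = 20.5 MHz.
20.5 MHz ≤ fs/2 = 28.75 MHz, appears at 20.5 MHz.
40.5 MHz > fs/2 = 28.75 MHz, folds to fs − 40.5 MHz = 17 MHz.
123.5 MHz mod fs = 8.5 MHz.
8.5 MHz ≤ fs/2 = 28.75 MHz, appears at 8.5 MHz.
134 MHz mod fs = 19 MHz.
19 MHz ≤ fs/2 = 28.75 MHz, appears at 19 MHz.
Distinct values: {8.5 MHz, 17 MHz, 19 MHz, 20.5 MHz}.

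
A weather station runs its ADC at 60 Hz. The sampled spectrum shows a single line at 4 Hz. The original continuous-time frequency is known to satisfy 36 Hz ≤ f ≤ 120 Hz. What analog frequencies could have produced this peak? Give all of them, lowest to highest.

56 Hz, 64 Hz, 116 Hz

Frequencies that alias to 4 Hz are k·fs ± 4 Hz for integer k ≥ 0.
k=0: 4 Hz.
k=1: 56 Hz, 64 Hz.
k=2: 116 Hz, 124 Hz.
k=3: 176 Hz, 184 Hz.
Within [36 Hz, 120 Hz]: 56 Hz, 64 Hz, 116 Hz.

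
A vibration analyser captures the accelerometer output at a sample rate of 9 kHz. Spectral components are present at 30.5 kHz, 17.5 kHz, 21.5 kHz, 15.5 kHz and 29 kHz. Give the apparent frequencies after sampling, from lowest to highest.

0.5 kHz, 2 kHz, 2.5 kHz, 3.5 kHz

fs/2 = 4.5 kHz.
30.5 kHz mod fs = 3.5 kHz.
3.5 kHz ≤ fs/2 = 4.5 kHz, appears at 3.5 kHz.
17.5 kHz mod fs = 8.5 kHz.
8.5 kHz > fs/2 = 4.5 kHz, folds to fs − 8.5 kHz = 0.5 kHz.
21.5 kHz mod fs = 3.5 kHz.
3.5 kHz ≤ fs/2 = 4.5 kHz, appears at 3.5 kHz.
15.5 kHz mod fs = 6.5 kHz.
6.5 kHz > fs/2 = 4.5 kHz, folds to fs − 6.5 kHz = 2.5 kHz.
29 kHz mod fs = 2 kHz.
2 kHz ≤ fs/2 = 4.5 kHz, appears at 2 kHz.
Distinct values: {0.5 kHz, 2 kHz, 2.5 kHz, 3.5 kHz}.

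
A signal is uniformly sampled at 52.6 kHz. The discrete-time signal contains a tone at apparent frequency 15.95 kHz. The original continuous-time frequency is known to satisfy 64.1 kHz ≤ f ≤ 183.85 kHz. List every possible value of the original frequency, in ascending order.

Frequencies that alias to 15.95 kHz are k·fs ± 15.95 kHz for integer k ≥ 0.
k=0: 15.95 kHz.
k=1: 36.65 kHz, 68.55 kHz.
k=2: 89.25 kHz, 121.15 kHz.
k=3: 141.85 kHz, 173.75 kHz.
k=4: 194.45 kHz, 226.35 kHz.
Within [64.1 kHz, 183.85 kHz]: 68.55 kHz, 89.25 kHz, 121.15 kHz, 141.85 kHz, 173.75 kHz.

68.55 kHz, 89.25 kHz, 121.15 kHz, 141.85 kHz, 173.75 kHz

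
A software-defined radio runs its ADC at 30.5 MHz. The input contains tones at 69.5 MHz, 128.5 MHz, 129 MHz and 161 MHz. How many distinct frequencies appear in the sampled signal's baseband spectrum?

fs/2 = 15.25 MHz.
69.5 MHz mod fs = 8.5 MHz.
8.5 MHz ≤ fs/2 = 15.25 MHz, appears at 8.5 MHz.
128.5 MHz mod fs = 6.5 MHz.
6.5 MHz ≤ fs/2 = 15.25 MHz, appears at 6.5 MHz.
129 MHz mod fs = 7 MHz.
7 MHz ≤ fs/2 = 15.25 MHz, appears at 7 MHz.
161 MHz mod fs = 8.5 MHz.
8.5 MHz ≤ fs/2 = 15.25 MHz, appears at 8.5 MHz.
Distinct values: {6.5 MHz, 7 MHz, 8.5 MHz} → 3.

3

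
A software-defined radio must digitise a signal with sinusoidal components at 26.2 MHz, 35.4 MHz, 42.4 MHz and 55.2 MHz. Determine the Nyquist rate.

110.4 MHz

Highest-frequency component: 55.2 MHz.
Nyquist rate = 2 × 55.2 MHz = 110.4 MHz.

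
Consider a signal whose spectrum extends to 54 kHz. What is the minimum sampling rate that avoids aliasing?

108 kHz

Nyquist rate = 2 × 54 kHz = 108 kHz.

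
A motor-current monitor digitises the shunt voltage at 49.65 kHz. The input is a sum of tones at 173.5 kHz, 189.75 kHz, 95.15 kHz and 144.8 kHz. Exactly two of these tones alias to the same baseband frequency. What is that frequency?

fs/2 = 24.825 kHz.
173.5 kHz mod fs = 24.55 kHz.
24.55 kHz ≤ fs/2 = 24.825 kHz, appears at 24.55 kHz.
189.75 kHz mod fs = 40.8 kHz.
40.8 kHz > fs/2 = 24.825 kHz, folds to fs − 40.8 kHz = 8.85 kHz.
95.15 kHz mod fs = 45.5 kHz.
45.5 kHz > fs/2 = 24.825 kHz, folds to fs − 45.5 kHz = 4.15 kHz.
144.8 kHz mod fs = 45.5 kHz.
45.5 kHz > fs/2 = 24.825 kHz, folds to fs − 45.5 kHz = 4.15 kHz.
95.15 kHz and 144.8 kHz both map to 4.15 kHz.

4.15 kHz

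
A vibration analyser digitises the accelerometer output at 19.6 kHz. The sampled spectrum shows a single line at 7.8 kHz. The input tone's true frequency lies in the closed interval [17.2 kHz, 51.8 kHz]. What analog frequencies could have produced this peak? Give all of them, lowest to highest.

27.4 kHz, 31.4 kHz, 47 kHz, 51 kHz

Frequencies that alias to 7.8 kHz are k·fs ± 7.8 kHz for integer k ≥ 0.
k=0: 7.8 kHz.
k=1: 11.8 kHz, 27.4 kHz.
k=2: 31.4 kHz, 47 kHz.
k=3: 51 kHz, 66.6 kHz.
k=4: 70.6 kHz, 86.2 kHz.
Within [17.2 kHz, 51.8 kHz]: 27.4 kHz, 31.4 kHz, 47 kHz, 51 kHz.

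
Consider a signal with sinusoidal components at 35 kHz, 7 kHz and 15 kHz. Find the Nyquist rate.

Highest-frequency component: 35 kHz.
Nyquist rate = 2 × 35 kHz = 70 kHz.

70 kHz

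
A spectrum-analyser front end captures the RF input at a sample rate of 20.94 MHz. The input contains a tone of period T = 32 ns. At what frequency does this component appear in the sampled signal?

T = 32 ns → f = 1/T = 31.25 MHz.
31.25 MHz mod fs = 10.31 MHz.
10.31 MHz ≤ fs/2 = 10.47 MHz, appears at 10.31 MHz.

10.31 MHz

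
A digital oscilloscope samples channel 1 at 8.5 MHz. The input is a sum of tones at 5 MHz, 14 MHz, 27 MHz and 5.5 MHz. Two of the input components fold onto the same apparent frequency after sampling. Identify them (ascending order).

5.5 MHz, 14 MHz

fs/2 = 4.25 MHz.
5 MHz > fs/2 = 4.25 MHz, folds to fs − 5 MHz = 3.5 MHz.
14 MHz mod fs = 5.5 MHz.
5.5 MHz > fs/2 = 4.25 MHz, folds to fs − 5.5 MHz = 3 MHz.
27 MHz mod fs = 1.5 MHz.
1.5 MHz ≤ fs/2 = 4.25 MHz, appears at 1.5 MHz.
5.5 MHz > fs/2 = 4.25 MHz, folds to fs − 5.5 MHz = 3 MHz.
5.5 MHz and 14 MHz both map to 3 MHz.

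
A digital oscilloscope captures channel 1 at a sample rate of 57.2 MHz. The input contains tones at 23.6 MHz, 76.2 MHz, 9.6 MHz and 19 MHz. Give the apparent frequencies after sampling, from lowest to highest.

fs/2 = 28.6 MHz.
23.6 MHz ≤ fs/2 = 28.6 MHz, passes unchanged.
76.2 MHz mod fs = 19 MHz.
19 MHz ≤ fs/2 = 28.6 MHz, appears at 19 MHz.
9.6 MHz ≤ fs/2 = 28.6 MHz, passes unchanged.
19 MHz ≤ fs/2 = 28.6 MHz, passes unchanged.
Distinct values: {9.6 MHz, 19 MHz, 23.6 MHz}.

9.6 MHz, 19 MHz, 23.6 MHz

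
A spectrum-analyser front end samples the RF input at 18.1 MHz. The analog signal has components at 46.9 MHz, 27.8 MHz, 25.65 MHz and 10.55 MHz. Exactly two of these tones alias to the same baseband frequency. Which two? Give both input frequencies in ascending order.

fs/2 = 9.05 MHz.
46.9 MHz mod fs = 10.7 MHz.
10.7 MHz > fs/2 = 9.05 MHz, folds to fs − 10.7 MHz = 7.4 MHz.
27.8 MHz mod fs = 9.7 MHz.
9.7 MHz > fs/2 = 9.05 MHz, folds to fs − 9.7 MHz = 8.4 MHz.
25.65 MHz mod fs = 7.55 MHz.
7.55 MHz ≤ fs/2 = 9.05 MHz, appears at 7.55 MHz.
10.55 MHz > fs/2 = 9.05 MHz, folds to fs − 10.55 MHz = 7.55 MHz.
10.55 MHz and 25.65 MHz both map to 7.55 MHz.

10.55 MHz, 25.65 MHz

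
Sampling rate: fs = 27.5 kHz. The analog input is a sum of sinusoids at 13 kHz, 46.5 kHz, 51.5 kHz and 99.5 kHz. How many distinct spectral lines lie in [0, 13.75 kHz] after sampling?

4

fs/2 = 13.75 kHz.
13 kHz ≤ fs/2 = 13.75 kHz, passes unchanged.
46.5 kHz mod fs = 19 kHz.
19 kHz > fs/2 = 13.75 kHz, folds to fs − 19 kHz = 8.5 kHz.
51.5 kHz mod fs = 24 kHz.
24 kHz > fs/2 = 13.75 kHz, folds to fs − 24 kHz = 3.5 kHz.
99.5 kHz mod fs = 17 kHz.
17 kHz > fs/2 = 13.75 kHz, folds to fs − 17 kHz = 10.5 kHz.
Distinct values: {3.5 kHz, 8.5 kHz, 10.5 kHz, 13 kHz} → 4.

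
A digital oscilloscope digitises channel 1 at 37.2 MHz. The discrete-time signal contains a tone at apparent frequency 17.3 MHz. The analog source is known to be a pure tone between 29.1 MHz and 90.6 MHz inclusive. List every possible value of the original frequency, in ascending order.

54.5 MHz, 57.1 MHz

Frequencies that alias to 17.3 MHz are k·fs ± 17.3 MHz for integer k ≥ 0.
k=0: 17.3 MHz.
k=1: 19.9 MHz, 54.5 MHz.
k=2: 57.1 MHz, 91.7 MHz.
k=3: 94.3 MHz, 128.9 MHz.
Within [29.1 MHz, 90.6 MHz]: 54.5 MHz, 57.1 MHz.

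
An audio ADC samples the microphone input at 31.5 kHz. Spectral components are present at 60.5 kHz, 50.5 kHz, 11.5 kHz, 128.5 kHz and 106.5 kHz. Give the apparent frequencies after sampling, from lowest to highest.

fs/2 = 15.75 kHz.
60.5 kHz mod fs = 29 kHz.
29 kHz > fs/2 = 15.75 kHz, folds to fs − 29 kHz = 2.5 kHz.
50.5 kHz mod fs = 19 kHz.
19 kHz > fs/2 = 15.75 kHz, folds to fs − 19 kHz = 12.5 kHz.
11.5 kHz ≤ fs/2 = 15.75 kHz, passes unchanged.
128.5 kHz mod fs = 2.5 kHz.
2.5 kHz ≤ fs/2 = 15.75 kHz, appears at 2.5 kHz.
106.5 kHz mod fs = 12 kHz.
12 kHz ≤ fs/2 = 15.75 kHz, appears at 12 kHz.
Distinct values: {2.5 kHz, 11.5 kHz, 12 kHz, 12.5 kHz}.

2.5 kHz, 11.5 kHz, 12 kHz, 12.5 kHz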